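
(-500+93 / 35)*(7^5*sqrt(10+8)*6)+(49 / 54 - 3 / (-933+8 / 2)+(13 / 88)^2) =-212781362.79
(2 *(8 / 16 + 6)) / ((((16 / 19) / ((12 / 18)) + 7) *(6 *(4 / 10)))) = 1235 / 1884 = 0.66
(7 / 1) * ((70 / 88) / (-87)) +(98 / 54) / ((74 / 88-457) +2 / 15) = -234973375 / 3456419868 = -0.07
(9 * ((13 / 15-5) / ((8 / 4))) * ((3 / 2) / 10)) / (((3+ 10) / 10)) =-279 / 130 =-2.15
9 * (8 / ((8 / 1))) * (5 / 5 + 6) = 63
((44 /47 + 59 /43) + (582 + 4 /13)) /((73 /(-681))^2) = 50876.73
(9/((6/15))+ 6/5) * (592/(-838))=-35076/2095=-16.74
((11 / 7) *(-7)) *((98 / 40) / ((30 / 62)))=-16709 / 300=-55.70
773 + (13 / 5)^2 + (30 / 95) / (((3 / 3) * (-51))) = 6296512 / 8075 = 779.75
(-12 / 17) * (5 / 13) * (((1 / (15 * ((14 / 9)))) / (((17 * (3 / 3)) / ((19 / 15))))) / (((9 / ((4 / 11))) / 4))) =-608 / 4339335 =-0.00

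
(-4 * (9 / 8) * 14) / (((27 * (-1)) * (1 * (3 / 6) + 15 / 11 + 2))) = 154 / 255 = 0.60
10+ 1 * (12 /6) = 12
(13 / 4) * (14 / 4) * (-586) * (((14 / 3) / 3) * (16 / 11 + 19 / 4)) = -16984331 / 264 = -64334.59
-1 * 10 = -10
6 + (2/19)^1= 116/19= 6.11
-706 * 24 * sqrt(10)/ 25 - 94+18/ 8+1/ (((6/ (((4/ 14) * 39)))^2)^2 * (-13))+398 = 2932437/ 9604 - 16944 * sqrt(10)/ 25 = -1837.93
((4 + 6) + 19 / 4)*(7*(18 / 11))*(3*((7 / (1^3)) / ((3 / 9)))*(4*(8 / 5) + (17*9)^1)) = 186634287 / 110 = 1696675.34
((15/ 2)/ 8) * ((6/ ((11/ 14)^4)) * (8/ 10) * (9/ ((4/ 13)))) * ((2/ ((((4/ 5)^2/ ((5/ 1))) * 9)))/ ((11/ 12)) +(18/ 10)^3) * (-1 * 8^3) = -27502646266368/ 20131375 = -1366158.36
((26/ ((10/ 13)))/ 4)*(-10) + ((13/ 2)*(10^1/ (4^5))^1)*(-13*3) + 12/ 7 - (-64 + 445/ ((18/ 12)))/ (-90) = -80004023/ 967680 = -82.68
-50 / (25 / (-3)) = 6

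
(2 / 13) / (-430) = -1 / 2795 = -0.00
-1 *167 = -167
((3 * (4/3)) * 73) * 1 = 292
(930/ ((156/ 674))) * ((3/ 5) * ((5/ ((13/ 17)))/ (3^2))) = 887995/ 507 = 1751.47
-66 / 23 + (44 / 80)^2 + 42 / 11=126613 / 101200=1.25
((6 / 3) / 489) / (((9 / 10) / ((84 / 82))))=280 / 60147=0.00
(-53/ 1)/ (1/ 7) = -371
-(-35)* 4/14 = 10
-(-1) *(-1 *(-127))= 127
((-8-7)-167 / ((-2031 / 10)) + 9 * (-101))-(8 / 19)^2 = -676995598 / 733191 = -923.36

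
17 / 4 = 4.25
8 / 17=0.47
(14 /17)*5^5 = 43750 /17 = 2573.53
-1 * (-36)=36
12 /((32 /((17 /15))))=17 /40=0.42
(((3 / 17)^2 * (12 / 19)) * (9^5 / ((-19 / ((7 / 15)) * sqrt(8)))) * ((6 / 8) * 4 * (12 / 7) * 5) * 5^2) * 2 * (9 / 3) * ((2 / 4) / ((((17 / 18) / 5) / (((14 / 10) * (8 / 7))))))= -206624260800 * sqrt(2) / 1773593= -164756.42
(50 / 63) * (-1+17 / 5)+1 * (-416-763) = -24719 / 21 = -1177.10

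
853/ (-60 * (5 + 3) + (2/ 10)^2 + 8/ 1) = -21325/ 11799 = -1.81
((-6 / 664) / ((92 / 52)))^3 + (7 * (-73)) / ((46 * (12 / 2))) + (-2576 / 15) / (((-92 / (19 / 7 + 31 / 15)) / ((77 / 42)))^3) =-50783376815339359229 / 29821029995557080000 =-1.70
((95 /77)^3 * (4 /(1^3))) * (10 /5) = 6859000 /456533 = 15.02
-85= -85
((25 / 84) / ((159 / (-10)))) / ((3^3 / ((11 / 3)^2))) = -0.01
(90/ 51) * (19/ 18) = 95/ 51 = 1.86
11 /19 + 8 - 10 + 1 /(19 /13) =-14 /19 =-0.74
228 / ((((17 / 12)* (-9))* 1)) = -304 / 17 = -17.88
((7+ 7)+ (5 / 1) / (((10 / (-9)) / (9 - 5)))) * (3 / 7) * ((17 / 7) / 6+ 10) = -17.84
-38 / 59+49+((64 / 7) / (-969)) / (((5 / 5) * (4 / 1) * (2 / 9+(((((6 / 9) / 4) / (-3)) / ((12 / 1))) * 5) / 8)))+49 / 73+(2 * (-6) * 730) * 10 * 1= -323128804328072 / 3690750133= -87550.98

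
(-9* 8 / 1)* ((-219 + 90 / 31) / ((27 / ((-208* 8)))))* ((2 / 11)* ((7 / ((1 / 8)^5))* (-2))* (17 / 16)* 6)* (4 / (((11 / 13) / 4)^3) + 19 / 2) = 9089774789383421952 / 41261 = 220299430197606.02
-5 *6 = -30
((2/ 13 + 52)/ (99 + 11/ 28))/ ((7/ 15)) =40680/ 36179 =1.12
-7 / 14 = -0.50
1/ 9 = 0.11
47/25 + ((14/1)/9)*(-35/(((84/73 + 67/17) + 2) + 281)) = 68014778/40221225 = 1.69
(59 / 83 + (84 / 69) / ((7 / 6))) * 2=6698 / 1909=3.51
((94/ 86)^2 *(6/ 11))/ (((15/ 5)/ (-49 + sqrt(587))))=-216482/ 20339 + 4418 *sqrt(587)/ 20339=-5.38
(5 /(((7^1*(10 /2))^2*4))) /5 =1 /4900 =0.00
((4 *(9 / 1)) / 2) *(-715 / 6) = -2145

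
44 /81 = 0.54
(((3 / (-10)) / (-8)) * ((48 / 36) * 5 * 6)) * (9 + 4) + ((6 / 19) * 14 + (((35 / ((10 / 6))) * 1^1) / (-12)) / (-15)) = 27403 / 1140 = 24.04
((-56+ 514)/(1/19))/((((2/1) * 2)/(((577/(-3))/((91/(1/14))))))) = -2510527/7644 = -328.43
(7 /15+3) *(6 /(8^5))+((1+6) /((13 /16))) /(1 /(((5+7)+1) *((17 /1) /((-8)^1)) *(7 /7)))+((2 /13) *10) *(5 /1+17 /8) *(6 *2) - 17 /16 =-28627031 /266240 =-107.52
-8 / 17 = -0.47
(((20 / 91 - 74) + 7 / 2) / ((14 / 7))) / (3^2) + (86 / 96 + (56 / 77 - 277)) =-40256731 / 144144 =-279.28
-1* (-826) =826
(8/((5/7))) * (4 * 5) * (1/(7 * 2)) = 16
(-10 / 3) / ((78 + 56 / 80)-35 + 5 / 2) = -50 / 693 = -0.07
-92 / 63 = -1.46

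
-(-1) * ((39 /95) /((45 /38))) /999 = 26 /74925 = 0.00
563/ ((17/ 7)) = 3941/ 17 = 231.82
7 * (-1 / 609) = -1 / 87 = -0.01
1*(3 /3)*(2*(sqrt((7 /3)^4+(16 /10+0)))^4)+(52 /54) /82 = 13128148513 /6725025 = 1952.13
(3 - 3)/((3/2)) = 0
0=0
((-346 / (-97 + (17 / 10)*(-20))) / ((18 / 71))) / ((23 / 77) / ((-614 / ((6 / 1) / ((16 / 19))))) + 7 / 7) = 4645725392 / 444380427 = 10.45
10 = 10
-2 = -2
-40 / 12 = -10 / 3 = -3.33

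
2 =2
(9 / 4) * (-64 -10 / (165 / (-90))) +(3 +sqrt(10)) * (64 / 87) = -41317 / 319 +64 * sqrt(10) / 87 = -127.19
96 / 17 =5.65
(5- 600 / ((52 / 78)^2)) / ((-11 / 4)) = 5380 / 11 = 489.09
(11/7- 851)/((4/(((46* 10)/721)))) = -683790/5047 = -135.48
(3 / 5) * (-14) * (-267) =11214 / 5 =2242.80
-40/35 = -8/7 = -1.14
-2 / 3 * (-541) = 1082 / 3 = 360.67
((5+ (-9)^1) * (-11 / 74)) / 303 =22 / 11211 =0.00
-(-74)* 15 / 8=555 / 4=138.75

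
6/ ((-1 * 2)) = -3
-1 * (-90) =90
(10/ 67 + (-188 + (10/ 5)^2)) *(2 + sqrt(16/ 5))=-24636/ 67-49272 *sqrt(5)/ 335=-696.58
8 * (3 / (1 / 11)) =264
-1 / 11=-0.09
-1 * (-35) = 35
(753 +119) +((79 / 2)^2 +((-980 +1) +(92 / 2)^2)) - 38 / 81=1156285 / 324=3568.78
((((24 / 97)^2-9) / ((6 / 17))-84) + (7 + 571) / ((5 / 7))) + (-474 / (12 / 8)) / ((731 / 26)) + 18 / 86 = 47378501313 / 68779790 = 688.84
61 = 61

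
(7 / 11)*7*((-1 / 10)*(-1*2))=49 / 55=0.89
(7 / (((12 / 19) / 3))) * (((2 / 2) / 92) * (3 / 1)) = 399 / 368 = 1.08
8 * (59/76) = 118/19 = 6.21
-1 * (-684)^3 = 320013504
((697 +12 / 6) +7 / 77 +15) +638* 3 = 28909 / 11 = 2628.09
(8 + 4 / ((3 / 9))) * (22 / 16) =55 / 2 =27.50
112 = 112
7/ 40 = 0.18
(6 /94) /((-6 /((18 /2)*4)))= -18 /47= -0.38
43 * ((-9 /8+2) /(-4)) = -301 /32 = -9.41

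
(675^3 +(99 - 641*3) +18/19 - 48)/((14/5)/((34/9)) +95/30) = 2980111088250/37867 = 78699423.99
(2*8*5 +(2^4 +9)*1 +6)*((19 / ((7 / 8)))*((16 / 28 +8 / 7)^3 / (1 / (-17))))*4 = -1982527488 / 2401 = -825709.07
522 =522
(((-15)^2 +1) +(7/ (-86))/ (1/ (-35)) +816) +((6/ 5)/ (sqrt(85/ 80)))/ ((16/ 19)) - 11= 57 * sqrt(17)/ 170 +88911/ 86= 1035.23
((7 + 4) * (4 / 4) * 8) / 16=11 / 2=5.50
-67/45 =-1.49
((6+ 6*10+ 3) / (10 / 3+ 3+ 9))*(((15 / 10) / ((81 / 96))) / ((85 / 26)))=208 / 85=2.45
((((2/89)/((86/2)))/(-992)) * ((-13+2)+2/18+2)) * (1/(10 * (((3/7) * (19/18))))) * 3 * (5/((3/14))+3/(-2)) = 917/13524618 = 0.00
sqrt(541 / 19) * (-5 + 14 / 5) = -11 * sqrt(10279) / 95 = -11.74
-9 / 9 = -1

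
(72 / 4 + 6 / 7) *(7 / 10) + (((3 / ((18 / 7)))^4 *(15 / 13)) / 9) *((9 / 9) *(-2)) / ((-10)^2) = 13.20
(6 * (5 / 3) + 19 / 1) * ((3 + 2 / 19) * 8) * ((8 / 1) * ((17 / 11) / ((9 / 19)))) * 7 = 13030976 / 99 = 131626.02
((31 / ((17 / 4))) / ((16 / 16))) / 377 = 124 / 6409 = 0.02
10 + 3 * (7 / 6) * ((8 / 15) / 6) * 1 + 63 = 3299 / 45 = 73.31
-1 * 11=-11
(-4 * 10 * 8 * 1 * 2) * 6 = -3840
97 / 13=7.46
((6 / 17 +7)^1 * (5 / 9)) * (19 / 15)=2375 / 459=5.17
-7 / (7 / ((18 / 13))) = -1.38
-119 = -119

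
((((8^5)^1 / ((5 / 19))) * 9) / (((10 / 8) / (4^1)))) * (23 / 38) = 54263808 / 25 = 2170552.32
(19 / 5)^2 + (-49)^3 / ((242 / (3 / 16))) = -7425883 / 96800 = -76.71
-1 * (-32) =32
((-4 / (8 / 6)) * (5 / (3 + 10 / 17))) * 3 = -765 / 61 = -12.54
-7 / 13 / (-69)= 7 / 897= 0.01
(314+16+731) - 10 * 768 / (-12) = 1701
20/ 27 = 0.74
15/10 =3/2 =1.50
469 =469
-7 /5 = -1.40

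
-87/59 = -1.47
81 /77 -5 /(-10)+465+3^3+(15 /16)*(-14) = 295943 /616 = 480.43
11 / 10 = 1.10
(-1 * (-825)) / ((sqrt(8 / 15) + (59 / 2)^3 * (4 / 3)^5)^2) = 105207942304857684711375 / 1492498969486322576063501765192 - 32416605878283000 * sqrt(30) / 186562371185790322007937720649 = 0.00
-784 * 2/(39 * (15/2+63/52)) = -6272/1359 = -4.62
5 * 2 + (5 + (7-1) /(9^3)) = 3647 /243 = 15.01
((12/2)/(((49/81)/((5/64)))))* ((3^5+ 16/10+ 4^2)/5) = 316629/7840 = 40.39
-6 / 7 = -0.86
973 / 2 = 486.50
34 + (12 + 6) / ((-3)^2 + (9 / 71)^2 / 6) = 363054 / 10085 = 36.00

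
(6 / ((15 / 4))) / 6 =4 / 15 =0.27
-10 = -10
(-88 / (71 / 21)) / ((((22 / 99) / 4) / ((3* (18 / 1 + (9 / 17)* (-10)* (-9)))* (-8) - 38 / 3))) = 898105824 / 1207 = 744081.05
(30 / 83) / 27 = 10 / 747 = 0.01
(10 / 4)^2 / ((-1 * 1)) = -25 / 4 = -6.25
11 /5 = 2.20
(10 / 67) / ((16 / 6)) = 15 / 268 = 0.06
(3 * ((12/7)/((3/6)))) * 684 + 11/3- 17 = 7022.10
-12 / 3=-4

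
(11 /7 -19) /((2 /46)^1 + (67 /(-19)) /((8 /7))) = 5.73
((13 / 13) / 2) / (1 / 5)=2.50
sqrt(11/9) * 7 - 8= -8 + 7 * sqrt(11)/3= -0.26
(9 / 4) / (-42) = -3 / 56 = -0.05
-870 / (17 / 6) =-5220 / 17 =-307.06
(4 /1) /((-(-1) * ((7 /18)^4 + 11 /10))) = 2099520 /589373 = 3.56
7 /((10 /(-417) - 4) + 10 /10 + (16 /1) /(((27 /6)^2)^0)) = 417 /773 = 0.54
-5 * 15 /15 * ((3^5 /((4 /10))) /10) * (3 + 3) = -3645 /2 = -1822.50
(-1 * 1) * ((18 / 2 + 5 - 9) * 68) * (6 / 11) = -2040 / 11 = -185.45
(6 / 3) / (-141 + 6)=-2 / 135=-0.01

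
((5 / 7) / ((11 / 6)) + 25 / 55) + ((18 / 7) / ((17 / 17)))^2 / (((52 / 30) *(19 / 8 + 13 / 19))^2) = 94481759 / 87538451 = 1.08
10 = 10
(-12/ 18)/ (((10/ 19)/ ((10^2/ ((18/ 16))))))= -3040/ 27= -112.59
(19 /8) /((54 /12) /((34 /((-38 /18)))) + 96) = 0.02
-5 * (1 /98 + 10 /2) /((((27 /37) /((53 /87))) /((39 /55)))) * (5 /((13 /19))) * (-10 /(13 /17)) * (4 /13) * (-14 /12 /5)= -3110008730 /30567537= -101.74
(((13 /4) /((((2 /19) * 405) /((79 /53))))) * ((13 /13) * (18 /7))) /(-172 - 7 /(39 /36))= -253669 /154929600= -0.00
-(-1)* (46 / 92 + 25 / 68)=59 / 68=0.87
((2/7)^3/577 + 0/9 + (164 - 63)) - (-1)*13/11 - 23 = 79.18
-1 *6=-6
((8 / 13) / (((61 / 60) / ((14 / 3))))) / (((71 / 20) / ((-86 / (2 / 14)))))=-26969600 / 56303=-479.01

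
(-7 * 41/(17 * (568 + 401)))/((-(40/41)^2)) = 482447/26356800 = 0.02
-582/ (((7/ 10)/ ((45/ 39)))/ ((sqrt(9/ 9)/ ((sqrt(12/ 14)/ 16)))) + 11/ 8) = -768240000/ 1813817 + 3026400*sqrt(42)/ 1813817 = -412.74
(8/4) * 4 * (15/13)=120/13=9.23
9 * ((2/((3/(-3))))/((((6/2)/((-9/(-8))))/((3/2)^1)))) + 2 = -65/8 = -8.12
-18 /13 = -1.38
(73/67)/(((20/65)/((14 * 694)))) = 2305121/67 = 34404.79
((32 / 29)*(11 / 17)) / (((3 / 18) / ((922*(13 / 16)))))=1582152 / 493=3209.23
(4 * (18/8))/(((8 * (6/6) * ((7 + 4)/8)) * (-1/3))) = -27/11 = -2.45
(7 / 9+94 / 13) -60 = -6083 / 117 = -51.99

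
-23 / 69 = -1 / 3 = -0.33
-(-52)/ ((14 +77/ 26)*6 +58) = 676/ 2077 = 0.33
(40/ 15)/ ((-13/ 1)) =-8/ 39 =-0.21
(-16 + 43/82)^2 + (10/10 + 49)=1946561/6724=289.49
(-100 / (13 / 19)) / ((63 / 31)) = -58900 / 819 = -71.92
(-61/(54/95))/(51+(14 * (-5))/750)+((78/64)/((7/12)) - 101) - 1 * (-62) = -39.02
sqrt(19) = 4.36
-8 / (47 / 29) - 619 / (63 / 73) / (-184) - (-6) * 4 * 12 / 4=38661773 / 544824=70.96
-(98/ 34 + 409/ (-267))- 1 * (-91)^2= -37593589/ 4539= -8282.35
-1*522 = -522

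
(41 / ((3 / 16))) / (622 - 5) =656 / 1851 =0.35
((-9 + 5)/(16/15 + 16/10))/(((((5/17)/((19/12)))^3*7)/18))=-33698267/56000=-601.75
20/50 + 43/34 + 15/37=13021/6290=2.07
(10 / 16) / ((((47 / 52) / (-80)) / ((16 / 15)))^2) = 110755840 / 19881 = 5570.94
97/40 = 2.42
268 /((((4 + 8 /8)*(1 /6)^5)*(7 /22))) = 45847296 /35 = 1309922.74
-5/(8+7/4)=-20/39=-0.51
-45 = -45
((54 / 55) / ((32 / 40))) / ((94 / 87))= 2349 / 2068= 1.14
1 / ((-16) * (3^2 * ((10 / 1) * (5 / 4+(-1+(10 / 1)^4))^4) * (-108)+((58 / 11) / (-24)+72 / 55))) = 330 / 513267323524592076194723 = 0.00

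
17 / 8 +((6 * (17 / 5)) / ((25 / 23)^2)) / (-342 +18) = 1398403 / 675000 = 2.07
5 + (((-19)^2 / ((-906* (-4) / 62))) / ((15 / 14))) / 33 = 2320687 / 448470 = 5.17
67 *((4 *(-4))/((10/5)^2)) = -268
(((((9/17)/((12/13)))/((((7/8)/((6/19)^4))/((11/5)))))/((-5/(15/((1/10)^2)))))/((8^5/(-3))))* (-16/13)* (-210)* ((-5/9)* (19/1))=-1002375/932824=-1.07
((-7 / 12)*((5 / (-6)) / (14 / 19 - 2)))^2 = 442225 / 2985984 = 0.15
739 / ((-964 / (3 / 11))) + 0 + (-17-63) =-850537 / 10604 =-80.21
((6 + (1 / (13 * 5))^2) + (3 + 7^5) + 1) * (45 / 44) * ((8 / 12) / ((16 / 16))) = 106577739 / 9295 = 11466.14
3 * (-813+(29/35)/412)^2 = 412316503235283/207936400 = 1982897.19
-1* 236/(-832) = 59/208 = 0.28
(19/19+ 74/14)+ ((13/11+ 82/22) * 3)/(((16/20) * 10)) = 2503/308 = 8.13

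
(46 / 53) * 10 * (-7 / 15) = -644 / 159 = -4.05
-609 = -609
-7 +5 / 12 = -79 / 12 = -6.58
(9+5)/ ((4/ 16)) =56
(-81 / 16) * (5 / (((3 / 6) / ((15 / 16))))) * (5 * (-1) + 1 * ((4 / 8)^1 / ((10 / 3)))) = 117855 / 512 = 230.19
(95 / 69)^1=95 / 69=1.38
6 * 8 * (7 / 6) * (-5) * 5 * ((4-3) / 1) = -1400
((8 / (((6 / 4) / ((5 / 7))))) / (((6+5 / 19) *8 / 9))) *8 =4560 / 833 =5.47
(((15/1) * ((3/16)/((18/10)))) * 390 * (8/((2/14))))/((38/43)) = 1467375/38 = 38615.13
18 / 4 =9 / 2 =4.50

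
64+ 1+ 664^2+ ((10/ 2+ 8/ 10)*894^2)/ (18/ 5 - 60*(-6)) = 453710.09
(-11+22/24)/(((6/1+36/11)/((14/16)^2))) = -65219/78336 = -0.83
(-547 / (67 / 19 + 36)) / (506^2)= -10393 / 192283036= -0.00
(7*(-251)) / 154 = -251 / 22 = -11.41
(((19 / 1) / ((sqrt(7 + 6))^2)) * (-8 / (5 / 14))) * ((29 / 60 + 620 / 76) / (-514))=137914 / 250575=0.55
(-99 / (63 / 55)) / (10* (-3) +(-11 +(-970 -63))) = 605 / 7518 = 0.08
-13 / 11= -1.18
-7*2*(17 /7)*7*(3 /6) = -119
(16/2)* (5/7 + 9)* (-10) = -5440/7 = -777.14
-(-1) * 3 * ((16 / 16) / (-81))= -1 / 27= -0.04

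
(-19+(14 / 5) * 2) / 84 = -67 / 420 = -0.16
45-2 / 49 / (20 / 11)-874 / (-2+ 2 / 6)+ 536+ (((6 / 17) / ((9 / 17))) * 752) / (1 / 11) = 1946293 / 294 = 6620.04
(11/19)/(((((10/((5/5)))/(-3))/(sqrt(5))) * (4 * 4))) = -0.02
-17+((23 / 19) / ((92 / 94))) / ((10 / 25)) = -1057 / 76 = -13.91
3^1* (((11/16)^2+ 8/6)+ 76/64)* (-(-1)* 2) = 2299/128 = 17.96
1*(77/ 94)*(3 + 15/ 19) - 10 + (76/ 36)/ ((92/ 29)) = -4606781/ 739404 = -6.23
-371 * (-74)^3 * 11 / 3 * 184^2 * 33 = 615871468731904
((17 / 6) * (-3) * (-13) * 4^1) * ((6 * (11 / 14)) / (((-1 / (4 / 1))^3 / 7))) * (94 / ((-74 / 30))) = 1316240640 / 37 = 35574071.35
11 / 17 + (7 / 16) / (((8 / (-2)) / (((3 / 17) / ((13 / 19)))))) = 0.62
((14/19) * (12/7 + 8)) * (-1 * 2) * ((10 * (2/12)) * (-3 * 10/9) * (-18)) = -27200/19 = -1431.58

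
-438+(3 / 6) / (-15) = -13141 / 30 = -438.03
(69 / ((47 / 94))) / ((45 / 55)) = 168.67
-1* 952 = -952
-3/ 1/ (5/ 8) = -24/ 5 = -4.80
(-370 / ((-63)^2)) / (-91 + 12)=370 / 313551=0.00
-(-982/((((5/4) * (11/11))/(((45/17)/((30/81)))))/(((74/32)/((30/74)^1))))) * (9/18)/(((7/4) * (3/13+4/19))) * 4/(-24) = -4482761751/1297100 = -3455.99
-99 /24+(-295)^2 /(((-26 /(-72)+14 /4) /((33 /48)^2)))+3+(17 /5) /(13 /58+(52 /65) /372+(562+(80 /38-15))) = 26674444896273591 /2504170330432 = 10652.01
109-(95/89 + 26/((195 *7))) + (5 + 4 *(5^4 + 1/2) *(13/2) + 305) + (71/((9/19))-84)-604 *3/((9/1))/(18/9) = 466674416/28035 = 16646.14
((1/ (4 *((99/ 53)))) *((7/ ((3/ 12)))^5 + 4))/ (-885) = -228037429/ 87615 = -2602.72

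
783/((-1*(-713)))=783/713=1.10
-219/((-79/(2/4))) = 1.39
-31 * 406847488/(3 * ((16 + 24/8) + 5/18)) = -75673632768/347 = -218079633.34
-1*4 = -4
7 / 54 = 0.13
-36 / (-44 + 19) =1.44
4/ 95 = 0.04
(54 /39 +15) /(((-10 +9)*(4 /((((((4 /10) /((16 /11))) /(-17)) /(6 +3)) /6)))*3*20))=781 /38188800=0.00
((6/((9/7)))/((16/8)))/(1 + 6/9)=7/5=1.40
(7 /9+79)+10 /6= 733 /9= 81.44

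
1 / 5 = 0.20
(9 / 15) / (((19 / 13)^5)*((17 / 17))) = 1113879 / 12380495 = 0.09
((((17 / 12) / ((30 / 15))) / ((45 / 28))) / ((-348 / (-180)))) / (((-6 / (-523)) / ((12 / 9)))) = 26.50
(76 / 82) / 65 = 38 / 2665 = 0.01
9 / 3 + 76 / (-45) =59 / 45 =1.31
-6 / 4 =-3 / 2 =-1.50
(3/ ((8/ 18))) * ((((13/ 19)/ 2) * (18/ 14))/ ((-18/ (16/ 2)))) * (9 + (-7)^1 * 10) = 21411/ 266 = 80.49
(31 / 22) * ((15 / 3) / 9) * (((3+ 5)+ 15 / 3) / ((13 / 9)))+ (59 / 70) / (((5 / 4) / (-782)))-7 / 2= -1008211 / 1925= -523.75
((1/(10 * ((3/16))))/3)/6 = 4/135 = 0.03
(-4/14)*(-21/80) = 0.08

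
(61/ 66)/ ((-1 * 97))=-0.01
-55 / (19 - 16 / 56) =-385 / 131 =-2.94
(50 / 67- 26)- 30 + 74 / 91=-331924 / 6097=-54.44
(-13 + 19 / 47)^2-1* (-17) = 388017 / 2209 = 175.65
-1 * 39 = -39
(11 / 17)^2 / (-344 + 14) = -11 / 8670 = -0.00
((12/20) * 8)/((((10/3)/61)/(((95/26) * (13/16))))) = 260.78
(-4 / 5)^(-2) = 25 / 16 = 1.56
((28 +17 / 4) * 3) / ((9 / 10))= 215 / 2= 107.50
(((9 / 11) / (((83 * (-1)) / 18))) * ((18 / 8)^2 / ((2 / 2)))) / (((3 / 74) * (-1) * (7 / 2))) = 80919 / 12782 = 6.33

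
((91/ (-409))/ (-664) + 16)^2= 18881692924249/ 73753523776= 256.01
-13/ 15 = -0.87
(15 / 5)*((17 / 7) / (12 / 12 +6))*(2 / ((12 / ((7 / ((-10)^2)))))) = 0.01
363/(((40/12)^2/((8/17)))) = 6534/425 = 15.37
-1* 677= -677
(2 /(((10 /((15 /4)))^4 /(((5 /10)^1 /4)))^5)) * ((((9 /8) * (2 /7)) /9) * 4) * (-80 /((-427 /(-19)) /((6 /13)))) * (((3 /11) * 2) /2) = -2981200662855 /252308367334190480594305024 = -0.00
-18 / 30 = -3 / 5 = -0.60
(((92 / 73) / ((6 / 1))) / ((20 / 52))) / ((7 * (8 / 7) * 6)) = 299 / 26280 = 0.01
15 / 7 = 2.14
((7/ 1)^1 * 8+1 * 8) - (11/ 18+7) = 1015/ 18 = 56.39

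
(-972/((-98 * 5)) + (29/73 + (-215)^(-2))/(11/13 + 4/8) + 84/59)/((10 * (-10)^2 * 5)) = 90299635137/121943283437500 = 0.00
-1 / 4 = -0.25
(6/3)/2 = 1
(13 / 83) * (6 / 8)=39 / 332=0.12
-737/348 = -2.12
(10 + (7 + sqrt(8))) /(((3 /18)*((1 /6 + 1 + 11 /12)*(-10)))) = -612 /125 - 72*sqrt(2) /125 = -5.71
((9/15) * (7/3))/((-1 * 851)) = -7/4255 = -0.00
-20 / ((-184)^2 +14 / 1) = -2 / 3387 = -0.00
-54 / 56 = -27 / 28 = -0.96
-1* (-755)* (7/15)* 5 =1761.67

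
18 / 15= 6 / 5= 1.20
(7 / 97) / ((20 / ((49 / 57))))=343 / 110580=0.00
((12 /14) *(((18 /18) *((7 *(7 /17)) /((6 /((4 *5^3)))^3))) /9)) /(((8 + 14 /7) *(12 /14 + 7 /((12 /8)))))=2875.91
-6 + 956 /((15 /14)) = 13294 /15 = 886.27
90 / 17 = 5.29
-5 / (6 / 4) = -10 / 3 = -3.33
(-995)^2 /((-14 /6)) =-2970075 /7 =-424296.43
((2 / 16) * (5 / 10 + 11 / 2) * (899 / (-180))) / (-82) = 0.05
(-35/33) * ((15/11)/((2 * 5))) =-35/242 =-0.14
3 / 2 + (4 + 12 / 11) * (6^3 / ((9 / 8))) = 21537 / 22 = 978.95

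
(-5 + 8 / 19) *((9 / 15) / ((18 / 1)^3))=-29 / 61560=-0.00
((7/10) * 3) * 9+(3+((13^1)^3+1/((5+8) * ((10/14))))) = 288471/130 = 2219.01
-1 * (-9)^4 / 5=-6561 / 5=-1312.20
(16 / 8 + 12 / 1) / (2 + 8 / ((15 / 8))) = 105 / 47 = 2.23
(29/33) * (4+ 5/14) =1769/462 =3.83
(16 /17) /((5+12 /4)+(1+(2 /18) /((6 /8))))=432 /4199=0.10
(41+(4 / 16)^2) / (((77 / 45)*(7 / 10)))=147825 / 4312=34.28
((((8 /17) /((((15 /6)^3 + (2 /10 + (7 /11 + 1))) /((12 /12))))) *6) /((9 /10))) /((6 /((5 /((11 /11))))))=176000 /1175499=0.15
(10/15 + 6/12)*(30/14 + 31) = 116/3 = 38.67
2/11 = 0.18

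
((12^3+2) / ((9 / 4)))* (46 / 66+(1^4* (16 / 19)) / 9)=607.84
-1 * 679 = -679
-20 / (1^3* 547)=-20 / 547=-0.04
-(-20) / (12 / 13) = 65 / 3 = 21.67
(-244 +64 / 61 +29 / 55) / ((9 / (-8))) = 215.49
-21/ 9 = -7/ 3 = -2.33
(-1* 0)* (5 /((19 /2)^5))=0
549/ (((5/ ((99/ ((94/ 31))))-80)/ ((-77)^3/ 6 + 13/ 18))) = 128199412737/ 245050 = 523156.14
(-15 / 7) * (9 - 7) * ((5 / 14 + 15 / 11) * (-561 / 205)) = 40545 / 2009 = 20.18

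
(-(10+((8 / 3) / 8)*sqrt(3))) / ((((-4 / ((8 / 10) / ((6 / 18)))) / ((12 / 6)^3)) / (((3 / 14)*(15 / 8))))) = 9*sqrt(3) / 14+135 / 7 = 20.40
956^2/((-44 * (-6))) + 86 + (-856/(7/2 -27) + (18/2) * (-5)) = 5489461/1551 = 3539.30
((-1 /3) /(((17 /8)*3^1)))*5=-40 /153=-0.26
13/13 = 1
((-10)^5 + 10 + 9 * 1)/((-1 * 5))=99981/5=19996.20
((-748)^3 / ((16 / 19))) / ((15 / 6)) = -993958856 / 5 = -198791771.20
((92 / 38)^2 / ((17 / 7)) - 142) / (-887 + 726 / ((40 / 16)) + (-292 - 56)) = 4283210 / 28985051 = 0.15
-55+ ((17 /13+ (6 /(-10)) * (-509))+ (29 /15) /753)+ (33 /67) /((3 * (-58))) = 143624462951 /570600810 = 251.71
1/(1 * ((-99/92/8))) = -736/99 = -7.43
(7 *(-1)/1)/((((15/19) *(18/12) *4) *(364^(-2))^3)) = -154678498347935744/45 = -3437299963287460.98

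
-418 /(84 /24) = -836 /7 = -119.43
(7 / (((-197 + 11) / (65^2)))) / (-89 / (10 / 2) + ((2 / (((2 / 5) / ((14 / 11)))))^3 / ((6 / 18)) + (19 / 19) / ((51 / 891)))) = -477995375 / 2323079736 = -0.21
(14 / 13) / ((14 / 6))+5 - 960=-12409 / 13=-954.54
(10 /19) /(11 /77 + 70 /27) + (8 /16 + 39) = 779797 /19646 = 39.69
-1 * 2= -2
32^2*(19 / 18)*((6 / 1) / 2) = 9728 / 3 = 3242.67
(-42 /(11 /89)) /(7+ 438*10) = -3738 /48257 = -0.08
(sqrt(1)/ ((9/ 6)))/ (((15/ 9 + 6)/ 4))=8/ 23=0.35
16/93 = 0.17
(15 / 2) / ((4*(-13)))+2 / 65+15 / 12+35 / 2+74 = 48171 / 520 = 92.64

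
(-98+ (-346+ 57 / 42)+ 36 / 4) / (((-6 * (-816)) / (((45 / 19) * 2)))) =-30355 / 72352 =-0.42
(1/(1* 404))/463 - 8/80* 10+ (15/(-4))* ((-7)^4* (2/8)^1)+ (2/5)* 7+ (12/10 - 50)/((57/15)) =-160780967087/71079760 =-2261.98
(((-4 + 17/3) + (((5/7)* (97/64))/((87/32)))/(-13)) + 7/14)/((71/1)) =5637/187369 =0.03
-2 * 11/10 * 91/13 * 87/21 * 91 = -5805.80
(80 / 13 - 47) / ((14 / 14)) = -531 / 13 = -40.85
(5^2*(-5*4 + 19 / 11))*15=-75375 / 11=-6852.27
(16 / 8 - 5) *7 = -21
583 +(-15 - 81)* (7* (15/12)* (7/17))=4031/17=237.12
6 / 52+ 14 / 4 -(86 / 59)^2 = 67459 / 45253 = 1.49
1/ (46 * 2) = 1/ 92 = 0.01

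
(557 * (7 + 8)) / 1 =8355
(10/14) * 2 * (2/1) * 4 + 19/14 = 179/14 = 12.79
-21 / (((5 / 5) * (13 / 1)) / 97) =-156.69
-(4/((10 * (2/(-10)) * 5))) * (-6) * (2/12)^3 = -1/90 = -0.01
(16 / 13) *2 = 32 / 13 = 2.46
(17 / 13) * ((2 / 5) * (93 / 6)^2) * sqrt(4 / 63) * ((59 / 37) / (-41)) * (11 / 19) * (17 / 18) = -180246121 * sqrt(7) / 708181110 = -0.67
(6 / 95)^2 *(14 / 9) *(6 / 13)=336 / 117325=0.00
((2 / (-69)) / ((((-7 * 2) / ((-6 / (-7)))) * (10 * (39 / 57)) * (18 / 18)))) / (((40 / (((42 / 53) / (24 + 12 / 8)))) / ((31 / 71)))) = 589 / 6694565150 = 0.00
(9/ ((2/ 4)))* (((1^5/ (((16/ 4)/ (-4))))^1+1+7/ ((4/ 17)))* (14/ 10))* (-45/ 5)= -67473/ 10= -6747.30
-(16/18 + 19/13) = -2.35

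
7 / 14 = 1 / 2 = 0.50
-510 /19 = -26.84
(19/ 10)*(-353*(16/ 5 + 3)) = -207917/ 50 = -4158.34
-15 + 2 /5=-73 /5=-14.60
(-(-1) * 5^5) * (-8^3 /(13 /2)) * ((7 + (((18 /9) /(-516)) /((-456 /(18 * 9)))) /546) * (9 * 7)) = -108553885.26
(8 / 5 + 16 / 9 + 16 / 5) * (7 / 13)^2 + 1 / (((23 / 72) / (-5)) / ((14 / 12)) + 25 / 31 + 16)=3262441028 / 1658703735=1.97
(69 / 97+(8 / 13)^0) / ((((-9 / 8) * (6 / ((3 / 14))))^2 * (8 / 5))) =415 / 384993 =0.00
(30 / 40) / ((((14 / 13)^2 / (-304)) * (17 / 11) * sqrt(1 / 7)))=-105963 * sqrt(7) / 833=-336.56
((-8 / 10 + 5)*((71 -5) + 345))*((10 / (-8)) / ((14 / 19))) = -23427 / 8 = -2928.38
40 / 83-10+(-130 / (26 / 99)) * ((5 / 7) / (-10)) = 30025 / 1162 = 25.84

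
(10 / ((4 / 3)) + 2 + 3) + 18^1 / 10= 143 / 10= 14.30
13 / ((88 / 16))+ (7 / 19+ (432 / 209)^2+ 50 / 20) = 830331 / 87362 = 9.50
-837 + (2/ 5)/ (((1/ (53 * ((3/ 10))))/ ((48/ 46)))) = -477459/ 575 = -830.36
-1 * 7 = -7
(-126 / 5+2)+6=-86 / 5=-17.20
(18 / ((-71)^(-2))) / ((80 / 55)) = 499059 / 8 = 62382.38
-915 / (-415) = 183 / 83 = 2.20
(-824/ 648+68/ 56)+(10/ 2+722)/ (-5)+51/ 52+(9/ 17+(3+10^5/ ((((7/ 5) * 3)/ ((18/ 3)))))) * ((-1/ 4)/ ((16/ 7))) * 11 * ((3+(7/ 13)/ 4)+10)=-90530288437651/ 40098240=-2257712.27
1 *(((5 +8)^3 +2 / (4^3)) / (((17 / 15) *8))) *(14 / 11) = 7382025 / 23936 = 308.41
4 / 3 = 1.33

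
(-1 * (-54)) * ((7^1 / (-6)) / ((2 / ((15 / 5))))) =-189 / 2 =-94.50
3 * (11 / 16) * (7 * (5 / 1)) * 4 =1155 / 4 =288.75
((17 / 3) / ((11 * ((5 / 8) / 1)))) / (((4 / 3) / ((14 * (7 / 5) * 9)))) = 29988 / 275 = 109.05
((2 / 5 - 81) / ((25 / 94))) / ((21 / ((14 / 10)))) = -37882 / 1875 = -20.20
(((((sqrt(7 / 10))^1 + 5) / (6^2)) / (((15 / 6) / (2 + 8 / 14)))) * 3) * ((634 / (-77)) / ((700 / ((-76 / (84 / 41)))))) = 246943 * sqrt(70) / 66027500 + 246943 / 1320550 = 0.22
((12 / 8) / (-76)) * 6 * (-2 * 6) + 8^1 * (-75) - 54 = -12399 / 19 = -652.58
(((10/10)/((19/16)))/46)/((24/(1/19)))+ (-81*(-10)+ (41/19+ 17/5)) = 101573663/124545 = 815.56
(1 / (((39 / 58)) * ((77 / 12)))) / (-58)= -4 / 1001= -0.00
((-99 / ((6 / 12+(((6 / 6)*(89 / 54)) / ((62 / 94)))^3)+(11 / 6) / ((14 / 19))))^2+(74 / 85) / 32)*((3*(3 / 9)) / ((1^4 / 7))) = 100705360157750860428113811019 / 506826607288945335352292560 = 198.70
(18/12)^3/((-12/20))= -45/8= -5.62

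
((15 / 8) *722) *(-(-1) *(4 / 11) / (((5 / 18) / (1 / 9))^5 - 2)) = 173280 / 33671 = 5.15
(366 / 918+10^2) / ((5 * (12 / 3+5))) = 15361 / 6885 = 2.23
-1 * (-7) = 7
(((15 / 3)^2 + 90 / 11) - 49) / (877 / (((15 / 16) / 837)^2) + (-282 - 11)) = -4350 / 192238543937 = -0.00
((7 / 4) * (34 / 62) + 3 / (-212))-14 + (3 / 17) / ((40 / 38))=-7198839 / 558620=-12.89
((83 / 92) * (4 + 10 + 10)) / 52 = 0.42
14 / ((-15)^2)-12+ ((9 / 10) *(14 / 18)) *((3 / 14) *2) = -11.64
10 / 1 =10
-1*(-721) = 721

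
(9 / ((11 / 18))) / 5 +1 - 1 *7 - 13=-883 / 55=-16.05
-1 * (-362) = 362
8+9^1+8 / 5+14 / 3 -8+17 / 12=16.68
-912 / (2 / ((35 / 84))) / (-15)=12.67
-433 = -433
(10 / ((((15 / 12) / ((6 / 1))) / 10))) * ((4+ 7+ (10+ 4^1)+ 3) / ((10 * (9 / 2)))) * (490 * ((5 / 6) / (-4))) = -274400 / 9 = -30488.89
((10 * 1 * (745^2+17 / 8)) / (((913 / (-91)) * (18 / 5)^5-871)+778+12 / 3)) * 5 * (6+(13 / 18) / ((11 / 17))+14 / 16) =-199788604590859375 / 5545536350112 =-36026.92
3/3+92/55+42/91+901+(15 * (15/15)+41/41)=657896/715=920.13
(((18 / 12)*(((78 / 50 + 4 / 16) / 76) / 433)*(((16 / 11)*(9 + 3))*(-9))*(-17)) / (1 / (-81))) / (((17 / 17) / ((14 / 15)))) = -188423172 / 11312125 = -16.66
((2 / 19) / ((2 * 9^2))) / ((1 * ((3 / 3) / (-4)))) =-4 / 1539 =-0.00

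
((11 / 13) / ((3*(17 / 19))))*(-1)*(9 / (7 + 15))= -57 / 442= -0.13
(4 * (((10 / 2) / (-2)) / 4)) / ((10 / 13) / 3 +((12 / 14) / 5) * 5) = -1365 / 608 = -2.25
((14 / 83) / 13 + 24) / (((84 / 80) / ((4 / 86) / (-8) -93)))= -2072411350 / 974337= -2127.00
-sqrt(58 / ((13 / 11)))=-sqrt(8294) / 13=-7.01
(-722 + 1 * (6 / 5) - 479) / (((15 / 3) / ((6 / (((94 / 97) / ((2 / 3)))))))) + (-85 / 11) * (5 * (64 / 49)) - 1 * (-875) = -105092059 / 633325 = -165.94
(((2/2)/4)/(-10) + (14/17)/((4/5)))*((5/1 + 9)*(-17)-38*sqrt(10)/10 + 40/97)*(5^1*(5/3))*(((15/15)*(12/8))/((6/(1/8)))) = -13117015/211072-12977*sqrt(10)/13056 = -65.29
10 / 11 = 0.91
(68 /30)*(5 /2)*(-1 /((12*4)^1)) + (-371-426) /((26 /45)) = -2582501 /1872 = -1379.54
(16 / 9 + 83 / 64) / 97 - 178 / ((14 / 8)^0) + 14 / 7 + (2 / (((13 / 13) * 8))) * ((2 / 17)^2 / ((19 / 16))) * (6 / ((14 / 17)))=-22226794105 / 126326592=-175.95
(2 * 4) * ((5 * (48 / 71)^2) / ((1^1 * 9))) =10240 / 5041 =2.03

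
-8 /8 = -1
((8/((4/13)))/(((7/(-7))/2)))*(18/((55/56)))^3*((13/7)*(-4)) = 395630936064/166375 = 2377947.02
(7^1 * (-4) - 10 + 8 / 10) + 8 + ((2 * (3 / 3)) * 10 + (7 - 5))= -36 / 5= -7.20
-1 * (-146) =146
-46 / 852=-23 / 426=-0.05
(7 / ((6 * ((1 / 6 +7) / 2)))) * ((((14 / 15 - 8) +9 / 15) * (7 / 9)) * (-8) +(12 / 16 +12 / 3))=170051 / 11610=14.65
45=45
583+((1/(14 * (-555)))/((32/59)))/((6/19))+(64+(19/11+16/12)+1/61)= 650742342209/1001024640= 650.08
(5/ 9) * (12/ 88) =5/ 66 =0.08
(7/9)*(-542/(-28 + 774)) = -0.57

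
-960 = -960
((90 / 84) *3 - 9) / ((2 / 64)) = -1296 / 7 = -185.14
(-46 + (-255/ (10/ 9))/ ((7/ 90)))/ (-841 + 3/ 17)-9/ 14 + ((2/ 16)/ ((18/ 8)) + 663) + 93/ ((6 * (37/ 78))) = 23278618591/ 33319314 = 698.65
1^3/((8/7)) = 7/8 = 0.88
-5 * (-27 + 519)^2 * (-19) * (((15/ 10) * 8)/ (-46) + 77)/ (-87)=-20283898.65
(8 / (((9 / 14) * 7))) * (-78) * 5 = -2080 / 3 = -693.33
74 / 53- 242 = -12752 / 53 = -240.60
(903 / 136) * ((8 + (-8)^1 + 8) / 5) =903 / 85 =10.62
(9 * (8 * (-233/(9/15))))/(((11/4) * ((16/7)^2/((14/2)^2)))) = -8391495/88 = -95357.90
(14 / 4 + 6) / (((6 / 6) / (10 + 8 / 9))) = 931 / 9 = 103.44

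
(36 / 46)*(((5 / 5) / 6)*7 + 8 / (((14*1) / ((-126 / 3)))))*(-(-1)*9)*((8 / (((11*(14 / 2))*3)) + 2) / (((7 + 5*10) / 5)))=-965850 / 33649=-28.70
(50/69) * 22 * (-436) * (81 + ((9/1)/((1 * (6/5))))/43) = -558014600/989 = -564221.03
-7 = -7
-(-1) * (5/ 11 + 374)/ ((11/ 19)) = 78261/ 121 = 646.79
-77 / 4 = -19.25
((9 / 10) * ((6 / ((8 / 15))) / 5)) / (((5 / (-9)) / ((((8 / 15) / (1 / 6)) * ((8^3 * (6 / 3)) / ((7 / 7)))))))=-1492992 / 125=-11943.94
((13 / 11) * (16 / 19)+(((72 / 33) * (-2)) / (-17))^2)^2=1.13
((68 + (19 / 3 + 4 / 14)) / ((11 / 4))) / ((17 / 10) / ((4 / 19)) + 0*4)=250720 / 74613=3.36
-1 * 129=-129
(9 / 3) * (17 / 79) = 51 / 79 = 0.65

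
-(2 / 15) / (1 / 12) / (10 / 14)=-56 / 25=-2.24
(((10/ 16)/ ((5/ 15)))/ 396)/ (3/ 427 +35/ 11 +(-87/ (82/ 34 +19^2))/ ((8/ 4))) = 1319003/ 854982264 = 0.00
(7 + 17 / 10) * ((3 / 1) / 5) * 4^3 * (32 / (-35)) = -267264 / 875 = -305.44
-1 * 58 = -58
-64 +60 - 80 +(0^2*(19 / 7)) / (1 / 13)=-84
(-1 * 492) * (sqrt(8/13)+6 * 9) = -26568 - 984 * sqrt(26)/13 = -26953.96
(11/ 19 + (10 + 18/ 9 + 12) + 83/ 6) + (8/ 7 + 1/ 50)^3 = 97717703651/ 2443875000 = 39.98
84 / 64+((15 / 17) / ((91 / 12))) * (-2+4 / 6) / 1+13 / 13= 53399 / 24752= 2.16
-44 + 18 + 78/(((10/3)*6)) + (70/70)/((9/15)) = -613/30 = -20.43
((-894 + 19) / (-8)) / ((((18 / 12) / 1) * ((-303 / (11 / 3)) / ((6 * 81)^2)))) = -21049875 / 101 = -208414.60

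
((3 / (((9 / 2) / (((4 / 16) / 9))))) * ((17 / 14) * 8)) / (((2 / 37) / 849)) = 2825.51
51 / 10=5.10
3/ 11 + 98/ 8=551/ 44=12.52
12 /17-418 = -7094 /17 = -417.29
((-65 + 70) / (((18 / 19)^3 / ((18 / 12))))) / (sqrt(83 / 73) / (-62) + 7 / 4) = 212629 * sqrt(6059) / 334092438 + 3368255989 / 668184876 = 5.09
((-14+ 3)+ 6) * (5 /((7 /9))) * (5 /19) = -1125 /133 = -8.46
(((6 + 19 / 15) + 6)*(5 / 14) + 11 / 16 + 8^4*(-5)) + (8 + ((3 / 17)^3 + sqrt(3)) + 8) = -33772350881 / 1650768 + sqrt(3) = -20456.84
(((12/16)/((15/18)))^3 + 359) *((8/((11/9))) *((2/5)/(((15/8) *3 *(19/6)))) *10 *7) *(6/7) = 414407808/130625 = 3172.50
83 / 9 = 9.22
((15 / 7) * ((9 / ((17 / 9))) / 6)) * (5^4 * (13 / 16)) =3290625 / 3808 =864.13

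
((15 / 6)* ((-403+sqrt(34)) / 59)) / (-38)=2015 / 4484-5* sqrt(34) / 4484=0.44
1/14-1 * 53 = -741/14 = -52.93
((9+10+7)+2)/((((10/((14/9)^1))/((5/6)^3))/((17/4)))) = 20825/1944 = 10.71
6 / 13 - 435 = -5649 / 13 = -434.54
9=9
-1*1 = -1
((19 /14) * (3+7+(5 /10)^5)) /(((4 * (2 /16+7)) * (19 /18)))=963 /2128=0.45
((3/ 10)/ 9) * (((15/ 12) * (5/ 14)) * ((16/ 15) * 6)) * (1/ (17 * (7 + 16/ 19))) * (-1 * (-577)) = 21926/ 53193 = 0.41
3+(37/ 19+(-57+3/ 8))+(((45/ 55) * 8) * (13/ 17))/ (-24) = -1474813/ 28424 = -51.89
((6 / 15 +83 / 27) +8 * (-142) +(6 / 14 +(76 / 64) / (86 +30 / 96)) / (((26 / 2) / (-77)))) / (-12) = 2751201983 / 29083860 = 94.60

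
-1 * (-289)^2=-83521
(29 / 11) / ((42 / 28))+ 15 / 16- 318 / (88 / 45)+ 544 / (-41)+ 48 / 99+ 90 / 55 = -3703229 / 21648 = -171.07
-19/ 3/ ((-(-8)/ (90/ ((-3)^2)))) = -95/ 12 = -7.92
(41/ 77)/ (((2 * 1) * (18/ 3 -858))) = -41/ 131208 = -0.00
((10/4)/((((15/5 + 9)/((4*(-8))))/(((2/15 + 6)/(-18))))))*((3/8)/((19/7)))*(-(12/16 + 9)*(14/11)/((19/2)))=-14651/35739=-0.41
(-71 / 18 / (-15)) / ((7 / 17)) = 1207 / 1890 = 0.64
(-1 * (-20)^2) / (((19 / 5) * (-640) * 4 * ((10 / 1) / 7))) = 35 / 1216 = 0.03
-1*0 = 0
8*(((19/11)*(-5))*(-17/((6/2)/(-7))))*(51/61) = -1537480/671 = -2291.33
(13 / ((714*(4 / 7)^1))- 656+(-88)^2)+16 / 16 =2892325 / 408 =7089.03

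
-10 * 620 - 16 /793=-4916616 /793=-6200.02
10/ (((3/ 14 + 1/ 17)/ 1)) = 476/ 13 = 36.62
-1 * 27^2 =-729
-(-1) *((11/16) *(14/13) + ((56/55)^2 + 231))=73231669/314600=232.78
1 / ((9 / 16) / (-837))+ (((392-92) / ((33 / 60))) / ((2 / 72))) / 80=-13668 / 11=-1242.55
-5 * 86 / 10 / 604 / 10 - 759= -4584403 / 6040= -759.01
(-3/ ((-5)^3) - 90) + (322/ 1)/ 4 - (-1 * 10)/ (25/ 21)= -1.08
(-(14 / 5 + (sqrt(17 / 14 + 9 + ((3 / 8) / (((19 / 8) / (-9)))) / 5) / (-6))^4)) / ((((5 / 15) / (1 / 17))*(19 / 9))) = -0.24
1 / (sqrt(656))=sqrt(41) / 164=0.04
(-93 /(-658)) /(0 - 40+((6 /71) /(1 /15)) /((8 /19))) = -13206 /3456145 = -0.00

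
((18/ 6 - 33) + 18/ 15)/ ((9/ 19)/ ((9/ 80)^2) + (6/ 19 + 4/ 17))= -209304/ 276005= -0.76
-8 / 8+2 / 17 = -0.88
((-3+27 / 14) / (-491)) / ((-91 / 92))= -690 / 312767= -0.00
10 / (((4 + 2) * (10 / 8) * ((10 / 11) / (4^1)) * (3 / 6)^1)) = 176 / 15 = 11.73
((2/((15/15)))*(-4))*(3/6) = -4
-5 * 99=-495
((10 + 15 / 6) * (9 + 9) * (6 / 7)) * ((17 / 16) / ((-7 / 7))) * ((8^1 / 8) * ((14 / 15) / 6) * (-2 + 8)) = -765 / 4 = -191.25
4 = 4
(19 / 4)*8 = 38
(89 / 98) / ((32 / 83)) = 7387 / 3136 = 2.36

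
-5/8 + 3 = 19/8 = 2.38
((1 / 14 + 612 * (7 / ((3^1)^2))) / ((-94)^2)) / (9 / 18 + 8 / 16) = 6665 / 123704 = 0.05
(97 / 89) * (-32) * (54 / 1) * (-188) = 31511808 / 89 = 354065.26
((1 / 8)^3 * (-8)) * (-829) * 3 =2487 / 64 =38.86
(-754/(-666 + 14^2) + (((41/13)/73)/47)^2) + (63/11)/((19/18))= 14615225865546/2078951851405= 7.03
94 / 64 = 47 / 32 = 1.47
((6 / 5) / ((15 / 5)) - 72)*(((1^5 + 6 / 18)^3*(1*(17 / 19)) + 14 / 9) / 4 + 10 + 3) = -2556299 / 2565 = -996.61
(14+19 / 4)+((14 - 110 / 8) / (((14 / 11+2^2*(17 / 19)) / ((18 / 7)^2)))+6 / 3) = 698609 / 33124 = 21.09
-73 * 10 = -730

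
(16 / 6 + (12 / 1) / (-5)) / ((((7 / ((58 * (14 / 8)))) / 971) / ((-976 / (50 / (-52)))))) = 1429125568 / 375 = 3811001.51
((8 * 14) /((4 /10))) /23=280 /23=12.17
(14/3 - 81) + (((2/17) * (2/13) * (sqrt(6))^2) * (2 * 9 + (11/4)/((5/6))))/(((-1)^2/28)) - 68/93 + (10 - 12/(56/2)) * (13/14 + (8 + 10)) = 566916299/3356990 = 168.88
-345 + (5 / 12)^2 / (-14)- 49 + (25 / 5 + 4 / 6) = -782905 / 2016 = -388.35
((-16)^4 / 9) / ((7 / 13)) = 851968 / 63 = 13523.30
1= 1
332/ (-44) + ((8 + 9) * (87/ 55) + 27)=2549/ 55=46.35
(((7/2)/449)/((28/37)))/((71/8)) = 37/31879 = 0.00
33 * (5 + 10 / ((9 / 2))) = 715 / 3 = 238.33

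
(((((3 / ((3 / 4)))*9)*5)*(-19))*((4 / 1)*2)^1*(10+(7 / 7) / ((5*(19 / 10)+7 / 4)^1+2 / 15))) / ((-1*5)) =37702080 / 683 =55200.70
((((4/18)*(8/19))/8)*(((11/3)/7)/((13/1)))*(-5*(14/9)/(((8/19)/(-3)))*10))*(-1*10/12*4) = -2750/3159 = -0.87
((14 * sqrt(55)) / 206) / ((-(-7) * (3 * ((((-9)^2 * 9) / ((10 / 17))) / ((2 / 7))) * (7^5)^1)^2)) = 400 * sqrt(55) / 1970648257783015283823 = 0.00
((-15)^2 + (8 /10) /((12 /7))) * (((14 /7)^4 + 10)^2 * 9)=6858696 /5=1371739.20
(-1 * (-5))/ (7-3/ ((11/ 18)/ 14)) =-55/ 679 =-0.08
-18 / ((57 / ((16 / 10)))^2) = -128 / 9025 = -0.01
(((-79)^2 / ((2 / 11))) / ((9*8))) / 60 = 68651 / 8640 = 7.95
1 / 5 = 0.20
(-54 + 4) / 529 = -50 / 529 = -0.09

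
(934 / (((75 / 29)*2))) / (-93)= -1.94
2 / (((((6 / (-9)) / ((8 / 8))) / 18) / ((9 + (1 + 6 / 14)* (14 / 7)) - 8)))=-1458 / 7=-208.29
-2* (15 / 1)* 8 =-240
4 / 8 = 1 / 2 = 0.50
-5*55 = -275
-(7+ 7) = -14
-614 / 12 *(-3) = 307 / 2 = 153.50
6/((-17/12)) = -72/17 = -4.24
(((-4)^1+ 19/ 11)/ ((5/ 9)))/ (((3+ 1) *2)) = -45/ 88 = -0.51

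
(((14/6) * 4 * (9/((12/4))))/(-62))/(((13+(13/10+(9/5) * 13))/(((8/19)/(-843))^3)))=71680/48022699651482231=0.00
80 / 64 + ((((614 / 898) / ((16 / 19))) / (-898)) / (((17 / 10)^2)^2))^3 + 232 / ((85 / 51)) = 26819262892876959071626607761689573 / 190952387987733722563261486502440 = 140.45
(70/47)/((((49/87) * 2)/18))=7830/329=23.80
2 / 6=1 / 3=0.33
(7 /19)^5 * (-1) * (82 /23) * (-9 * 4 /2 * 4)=99228528 /56950277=1.74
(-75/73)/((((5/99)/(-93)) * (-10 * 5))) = -27621/730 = -37.84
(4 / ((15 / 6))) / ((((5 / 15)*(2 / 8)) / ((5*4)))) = 384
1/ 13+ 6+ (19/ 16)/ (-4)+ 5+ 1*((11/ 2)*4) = 27273/ 832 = 32.78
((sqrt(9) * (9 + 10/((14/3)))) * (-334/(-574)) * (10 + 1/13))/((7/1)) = 393786/14063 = 28.00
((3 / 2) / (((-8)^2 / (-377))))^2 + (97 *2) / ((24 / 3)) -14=1447097 / 16384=88.32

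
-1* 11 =-11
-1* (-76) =76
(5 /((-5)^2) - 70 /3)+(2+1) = -302 /15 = -20.13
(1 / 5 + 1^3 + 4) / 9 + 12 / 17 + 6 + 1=8.28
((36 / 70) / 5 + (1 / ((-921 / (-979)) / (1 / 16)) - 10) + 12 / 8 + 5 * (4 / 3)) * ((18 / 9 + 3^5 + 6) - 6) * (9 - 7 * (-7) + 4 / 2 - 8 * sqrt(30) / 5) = -30038589 / 1228 + 10012863 * sqrt(30) / 15350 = -20888.58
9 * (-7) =-63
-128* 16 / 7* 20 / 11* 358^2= -5249597440 / 77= -68176590.13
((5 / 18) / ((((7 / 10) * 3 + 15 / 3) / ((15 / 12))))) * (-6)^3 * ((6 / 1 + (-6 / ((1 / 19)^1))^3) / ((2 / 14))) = 109550345.07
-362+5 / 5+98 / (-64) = -11601 / 32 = -362.53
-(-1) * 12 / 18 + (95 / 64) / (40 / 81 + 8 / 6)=42029 / 28416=1.48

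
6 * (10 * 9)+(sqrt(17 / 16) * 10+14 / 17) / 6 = 5 * sqrt(17) / 12+27547 / 51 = 541.86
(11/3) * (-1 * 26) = -286/3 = -95.33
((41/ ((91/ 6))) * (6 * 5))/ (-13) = -7380/ 1183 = -6.24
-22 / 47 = -0.47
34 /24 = 17 /12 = 1.42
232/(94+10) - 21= -244/13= -18.77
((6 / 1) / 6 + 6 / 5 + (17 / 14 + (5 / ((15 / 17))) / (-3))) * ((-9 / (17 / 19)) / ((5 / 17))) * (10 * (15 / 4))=-54777 / 28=-1956.32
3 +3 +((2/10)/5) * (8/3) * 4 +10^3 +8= 76082/75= 1014.43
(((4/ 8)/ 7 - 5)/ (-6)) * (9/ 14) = 207/ 392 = 0.53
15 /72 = 5 /24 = 0.21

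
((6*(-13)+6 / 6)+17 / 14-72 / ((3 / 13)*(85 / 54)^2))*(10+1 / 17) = -3488881023 / 1719550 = -2028.95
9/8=1.12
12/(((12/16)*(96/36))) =6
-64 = -64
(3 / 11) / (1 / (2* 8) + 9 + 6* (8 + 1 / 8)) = 48 / 10175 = 0.00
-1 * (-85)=85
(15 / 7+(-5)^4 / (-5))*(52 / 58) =-22360 / 203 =-110.15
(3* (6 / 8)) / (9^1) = 1 / 4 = 0.25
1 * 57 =57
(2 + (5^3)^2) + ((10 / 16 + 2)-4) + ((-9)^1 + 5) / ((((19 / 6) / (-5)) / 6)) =2380855 / 152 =15663.52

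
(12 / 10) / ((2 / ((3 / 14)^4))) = 243 / 192080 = 0.00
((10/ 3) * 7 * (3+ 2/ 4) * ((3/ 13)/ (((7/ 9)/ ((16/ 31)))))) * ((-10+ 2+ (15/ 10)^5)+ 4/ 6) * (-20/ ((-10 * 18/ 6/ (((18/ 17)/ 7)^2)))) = 40500/ 815269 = 0.05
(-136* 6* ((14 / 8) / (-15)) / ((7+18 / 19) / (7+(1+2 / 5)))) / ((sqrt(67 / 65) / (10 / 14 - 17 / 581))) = 21597072* sqrt(4355) / 20992775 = 67.89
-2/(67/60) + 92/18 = 2002/603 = 3.32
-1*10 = -10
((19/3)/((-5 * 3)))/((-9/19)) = 361/405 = 0.89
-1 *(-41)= 41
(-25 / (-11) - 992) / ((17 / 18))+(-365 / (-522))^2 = -53372686469 / 50954508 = -1047.46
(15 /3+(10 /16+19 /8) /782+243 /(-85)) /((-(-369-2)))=8387 /1450610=0.01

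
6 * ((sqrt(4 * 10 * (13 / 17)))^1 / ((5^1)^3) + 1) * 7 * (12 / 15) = 336 * sqrt(2210) / 10625 + 168 / 5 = 35.09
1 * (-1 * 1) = -1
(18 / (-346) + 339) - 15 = 56043 / 173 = 323.95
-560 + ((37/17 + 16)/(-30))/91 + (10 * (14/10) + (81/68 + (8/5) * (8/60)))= -252749857/464100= -544.60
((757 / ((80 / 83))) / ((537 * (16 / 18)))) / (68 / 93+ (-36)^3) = -0.00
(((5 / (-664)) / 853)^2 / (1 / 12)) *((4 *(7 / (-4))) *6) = -1575 / 40099987208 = -0.00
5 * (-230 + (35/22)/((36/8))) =-113675/99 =-1148.23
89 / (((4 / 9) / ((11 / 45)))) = 979 / 20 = 48.95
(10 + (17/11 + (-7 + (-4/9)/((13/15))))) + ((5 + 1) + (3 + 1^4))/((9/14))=19.59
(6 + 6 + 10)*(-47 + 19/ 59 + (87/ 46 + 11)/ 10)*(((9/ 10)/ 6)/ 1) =-40651149/ 271400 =-149.78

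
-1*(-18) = 18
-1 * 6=-6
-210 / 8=-105 / 4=-26.25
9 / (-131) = -9 / 131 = -0.07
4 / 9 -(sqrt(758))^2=-6818 / 9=-757.56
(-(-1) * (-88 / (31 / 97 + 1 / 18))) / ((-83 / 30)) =921888 / 10873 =84.79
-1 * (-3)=3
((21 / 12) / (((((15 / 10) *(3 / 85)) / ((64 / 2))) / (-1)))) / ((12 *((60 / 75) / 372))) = -368900 / 9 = -40988.89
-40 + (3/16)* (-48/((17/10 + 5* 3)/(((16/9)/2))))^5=-635598398166680/10521250834167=-60.41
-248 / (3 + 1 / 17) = -1054 / 13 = -81.08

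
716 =716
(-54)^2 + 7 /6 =17503 /6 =2917.17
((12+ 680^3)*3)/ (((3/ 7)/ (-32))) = -70432770688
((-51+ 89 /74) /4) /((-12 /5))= 18425 /3552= 5.19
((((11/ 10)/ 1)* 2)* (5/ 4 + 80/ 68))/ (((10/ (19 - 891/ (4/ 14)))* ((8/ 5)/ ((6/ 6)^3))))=-2250237/ 2176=-1034.12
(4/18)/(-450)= -0.00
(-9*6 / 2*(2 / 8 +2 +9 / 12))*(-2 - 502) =40824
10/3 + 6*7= 136/3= 45.33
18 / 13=1.38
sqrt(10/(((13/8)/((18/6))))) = 4 *sqrt(195)/13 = 4.30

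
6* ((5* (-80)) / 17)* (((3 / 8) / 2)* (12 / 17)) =-5400 / 289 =-18.69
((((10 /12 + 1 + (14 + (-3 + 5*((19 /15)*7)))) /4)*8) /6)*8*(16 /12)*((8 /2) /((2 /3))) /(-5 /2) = -21952 /45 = -487.82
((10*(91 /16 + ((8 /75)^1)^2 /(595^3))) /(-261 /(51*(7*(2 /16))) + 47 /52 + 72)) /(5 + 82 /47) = 65880369534297539 /523875247219406250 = 0.13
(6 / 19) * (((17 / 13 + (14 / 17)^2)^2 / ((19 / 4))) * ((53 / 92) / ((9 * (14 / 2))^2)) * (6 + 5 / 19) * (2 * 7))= 437085276 / 130985163829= 0.00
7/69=0.10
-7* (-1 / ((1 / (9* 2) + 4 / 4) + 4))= 18 / 13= 1.38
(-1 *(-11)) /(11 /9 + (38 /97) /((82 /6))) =393723 /44773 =8.79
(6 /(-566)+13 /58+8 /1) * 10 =674085 /8207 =82.14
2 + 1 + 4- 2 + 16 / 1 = 21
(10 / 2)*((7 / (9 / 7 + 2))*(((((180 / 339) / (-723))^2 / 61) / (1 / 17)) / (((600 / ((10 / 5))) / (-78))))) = -433160 / 1040515713467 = -0.00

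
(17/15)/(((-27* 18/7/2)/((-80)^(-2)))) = -119/23328000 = -0.00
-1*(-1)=1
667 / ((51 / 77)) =51359 / 51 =1007.04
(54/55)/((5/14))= 756/275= 2.75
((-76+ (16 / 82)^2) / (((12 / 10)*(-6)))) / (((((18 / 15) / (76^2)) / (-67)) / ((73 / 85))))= -250510563880 / 85731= -2922053.44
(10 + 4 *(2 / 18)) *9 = 94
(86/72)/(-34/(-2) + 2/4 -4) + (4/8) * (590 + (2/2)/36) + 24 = 620335/1944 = 319.10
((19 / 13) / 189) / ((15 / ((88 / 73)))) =1672 / 2690415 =0.00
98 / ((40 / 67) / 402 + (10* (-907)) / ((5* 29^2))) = -79280229 / 1743737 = -45.47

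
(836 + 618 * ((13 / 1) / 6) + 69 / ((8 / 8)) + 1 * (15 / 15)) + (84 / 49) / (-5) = 78563 / 35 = 2244.66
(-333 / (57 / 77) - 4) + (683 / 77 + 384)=-89202 / 1463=-60.97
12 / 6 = 2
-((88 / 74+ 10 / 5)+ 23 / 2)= -1087 / 74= -14.69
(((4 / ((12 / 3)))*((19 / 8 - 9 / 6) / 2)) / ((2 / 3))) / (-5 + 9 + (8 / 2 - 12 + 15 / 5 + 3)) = 21 / 64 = 0.33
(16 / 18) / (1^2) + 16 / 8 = 26 / 9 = 2.89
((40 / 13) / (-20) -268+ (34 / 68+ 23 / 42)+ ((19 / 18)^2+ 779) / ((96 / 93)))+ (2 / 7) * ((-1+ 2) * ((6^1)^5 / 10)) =3353160269 / 4717440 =710.80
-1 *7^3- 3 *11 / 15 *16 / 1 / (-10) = -8487 / 25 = -339.48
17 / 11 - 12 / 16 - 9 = -361 / 44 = -8.20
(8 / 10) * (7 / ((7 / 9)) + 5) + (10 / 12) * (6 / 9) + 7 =844 / 45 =18.76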